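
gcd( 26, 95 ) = 1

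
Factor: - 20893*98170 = -2^1 * 5^1 * 17^1*1229^1*9817^1 = - 2051065810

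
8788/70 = 4394/35 = 125.54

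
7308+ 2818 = 10126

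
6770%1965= 875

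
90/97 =90/97 = 0.93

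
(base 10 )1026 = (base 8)2002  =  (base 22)22e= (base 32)102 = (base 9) 1360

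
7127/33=215 + 32/33 = 215.97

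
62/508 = 31/254 = 0.12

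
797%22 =5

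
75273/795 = 25091/265= 94.68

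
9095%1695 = 620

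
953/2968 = 953/2968 = 0.32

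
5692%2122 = 1448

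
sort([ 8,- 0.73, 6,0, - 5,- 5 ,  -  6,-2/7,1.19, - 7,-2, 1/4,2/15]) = [ - 7, - 6, - 5, - 5,-2, - 0.73, - 2/7,  0,2/15,1/4,1.19, 6, 8]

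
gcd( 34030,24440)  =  10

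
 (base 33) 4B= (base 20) 73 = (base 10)143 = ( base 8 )217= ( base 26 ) 5D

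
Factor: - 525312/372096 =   -  24/17 = - 2^3*3^1*17^( - 1) 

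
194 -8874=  - 8680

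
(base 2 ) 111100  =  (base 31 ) 1t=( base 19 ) 33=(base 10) 60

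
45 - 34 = 11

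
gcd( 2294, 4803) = 1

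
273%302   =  273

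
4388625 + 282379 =4671004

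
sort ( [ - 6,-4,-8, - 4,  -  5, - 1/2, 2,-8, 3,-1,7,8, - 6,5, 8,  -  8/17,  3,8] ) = [-8,-8, - 6 , - 6,-5,-4,-4,-1,-1/2,-8/17,2, 3, 3, 5, 7,8,8,8]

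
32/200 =4/25 = 0.16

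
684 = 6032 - 5348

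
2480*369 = 915120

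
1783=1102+681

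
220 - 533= - 313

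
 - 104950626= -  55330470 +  - 49620156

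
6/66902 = 3/33451 = 0.00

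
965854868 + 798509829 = 1764364697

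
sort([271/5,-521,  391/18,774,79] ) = [ - 521,391/18,271/5, 79,774]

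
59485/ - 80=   -  11897/16 = - 743.56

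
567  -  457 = 110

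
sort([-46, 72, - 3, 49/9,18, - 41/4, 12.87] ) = [ - 46, - 41/4, - 3,49/9, 12.87,18,72 ]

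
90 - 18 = 72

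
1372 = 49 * 28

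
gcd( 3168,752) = 16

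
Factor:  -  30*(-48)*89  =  2^5*  3^2*5^1*89^1 = 128160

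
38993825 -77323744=-38329919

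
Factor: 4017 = 3^1*13^1*103^1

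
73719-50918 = 22801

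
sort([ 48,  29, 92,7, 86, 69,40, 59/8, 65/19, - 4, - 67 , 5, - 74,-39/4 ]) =[ - 74, - 67, - 39/4, - 4,65/19,5 , 7,  59/8,29, 40,48,69,86,92 ]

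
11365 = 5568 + 5797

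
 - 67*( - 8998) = 602866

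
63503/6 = 63503/6 = 10583.83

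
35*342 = 11970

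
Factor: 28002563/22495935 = 3^(-1) * 5^( - 1) * 7^( - 1)*11^( - 1)*193^1  *  19477^( - 1 )*145091^1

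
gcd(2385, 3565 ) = 5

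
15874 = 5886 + 9988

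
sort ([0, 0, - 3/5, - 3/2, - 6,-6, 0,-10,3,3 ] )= [-10, - 6 , - 6, - 3/2, - 3/5, 0, 0,  0,3, 3 ] 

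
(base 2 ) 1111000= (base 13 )93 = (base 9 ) 143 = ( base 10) 120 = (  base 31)3r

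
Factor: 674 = 2^1*337^1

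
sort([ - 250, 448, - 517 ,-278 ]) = [ - 517, - 278, - 250, 448 ] 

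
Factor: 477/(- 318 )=-3/2 = - 2^(-1 )*3^1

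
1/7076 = 1/7076=0.00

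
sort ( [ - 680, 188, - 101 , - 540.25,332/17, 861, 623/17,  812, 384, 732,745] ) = [ - 680,-540.25 , - 101, 332/17, 623/17, 188,384,732,  745,812, 861 ]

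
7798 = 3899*2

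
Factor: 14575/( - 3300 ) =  - 2^(-2 )*3^(- 1)*53^1 = -53/12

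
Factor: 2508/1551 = 76/47 = 2^2*19^1 *47^(-1 )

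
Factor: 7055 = 5^1*17^1*83^1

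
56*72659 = 4068904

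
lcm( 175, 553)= 13825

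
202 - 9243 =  - 9041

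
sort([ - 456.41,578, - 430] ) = [ - 456.41, - 430,578] 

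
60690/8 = 30345/4= 7586.25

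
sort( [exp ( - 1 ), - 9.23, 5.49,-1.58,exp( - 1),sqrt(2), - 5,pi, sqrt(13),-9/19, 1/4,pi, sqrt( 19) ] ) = [  -  9.23, - 5,-1.58, - 9/19, 1/4, exp ( - 1), exp( - 1 ), sqrt(2), pi,pi, sqrt( 13), sqrt( 19 ),5.49]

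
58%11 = 3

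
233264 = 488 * 478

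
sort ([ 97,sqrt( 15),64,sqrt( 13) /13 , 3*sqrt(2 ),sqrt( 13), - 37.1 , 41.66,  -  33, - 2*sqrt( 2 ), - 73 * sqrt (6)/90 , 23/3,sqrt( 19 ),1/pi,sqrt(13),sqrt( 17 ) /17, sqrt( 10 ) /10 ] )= [ - 37.1,-33, - 2* sqrt (2), - 73*sqrt( 6)/90,sqrt( 17 )/17,sqrt ( 13)/13,sqrt( 10 ) /10,1/pi, sqrt( 13),sqrt(13) , sqrt ( 15 ),3*sqrt( 2),  sqrt( 19 ),23/3,41.66,64,97]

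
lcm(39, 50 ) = 1950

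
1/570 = 1/570 = 0.00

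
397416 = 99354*4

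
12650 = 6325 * 2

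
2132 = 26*82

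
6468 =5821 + 647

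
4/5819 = 4/5819 = 0.00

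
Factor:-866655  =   - 3^2*5^1*19259^1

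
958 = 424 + 534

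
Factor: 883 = 883^1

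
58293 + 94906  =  153199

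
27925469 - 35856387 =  - 7930918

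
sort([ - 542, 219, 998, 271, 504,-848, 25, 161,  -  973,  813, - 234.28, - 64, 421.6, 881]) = [ - 973,-848, - 542, - 234.28 ,  -  64 , 25, 161, 219, 271,421.6,504, 813, 881,998] 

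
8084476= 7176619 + 907857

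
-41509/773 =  - 54  +  233/773  =  - 53.70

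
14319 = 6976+7343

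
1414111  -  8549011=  - 7134900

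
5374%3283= 2091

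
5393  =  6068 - 675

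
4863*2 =9726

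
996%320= 36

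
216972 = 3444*63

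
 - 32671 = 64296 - 96967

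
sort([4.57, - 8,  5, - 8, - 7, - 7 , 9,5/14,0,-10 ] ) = [ - 10, - 8, - 8,-7,-7, 0,5/14, 4.57, 5,9 ] 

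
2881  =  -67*( - 43) 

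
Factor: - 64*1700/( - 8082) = 2^7*3^( - 2 ) *5^2*17^1*449^ ( - 1)=54400/4041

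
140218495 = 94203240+46015255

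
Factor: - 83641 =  - 83641^1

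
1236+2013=3249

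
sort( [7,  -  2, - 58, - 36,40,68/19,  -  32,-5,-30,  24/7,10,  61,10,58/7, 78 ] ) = [ - 58,-36, - 32, - 30, -5,  -  2,  24/7, 68/19, 7,58/7,10, 10  ,  40,  61 , 78 ]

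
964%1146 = 964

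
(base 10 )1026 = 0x402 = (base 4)100002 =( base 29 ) 16B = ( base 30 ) 146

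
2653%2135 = 518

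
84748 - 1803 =82945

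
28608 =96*298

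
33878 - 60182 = - 26304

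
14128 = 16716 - 2588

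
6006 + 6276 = 12282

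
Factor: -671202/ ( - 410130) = 761/465 = 3^( - 1)*5^(-1 )*31^(-1)*761^1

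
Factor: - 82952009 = -7^1*61^1*194267^1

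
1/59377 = 1/59377 =0.00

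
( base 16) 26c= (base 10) 620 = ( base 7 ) 1544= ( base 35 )hp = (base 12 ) 438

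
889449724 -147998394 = 741451330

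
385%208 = 177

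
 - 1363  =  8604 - 9967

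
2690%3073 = 2690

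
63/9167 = 63/9167 = 0.01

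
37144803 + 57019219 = 94164022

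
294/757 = 294/757 = 0.39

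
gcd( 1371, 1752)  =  3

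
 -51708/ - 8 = 6463 + 1/2  =  6463.50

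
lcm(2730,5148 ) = 180180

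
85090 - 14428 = 70662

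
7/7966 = 1/1138 = 0.00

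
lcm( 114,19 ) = 114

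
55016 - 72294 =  - 17278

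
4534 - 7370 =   -  2836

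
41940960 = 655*64032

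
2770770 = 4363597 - 1592827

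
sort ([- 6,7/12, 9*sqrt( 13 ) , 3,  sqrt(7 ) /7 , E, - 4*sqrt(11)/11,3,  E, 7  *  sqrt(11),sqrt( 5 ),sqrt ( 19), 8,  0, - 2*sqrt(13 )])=[ - 2 * sqrt(13 ),-6, - 4*sqrt( 11) /11,0,  sqrt( 7)/7, 7/12,sqrt( 5 ),  E,E,3, 3,sqrt(19),8,7*sqrt( 11 ) , 9*sqrt (13) ] 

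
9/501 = 3/167 = 0.02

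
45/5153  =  45/5153 = 0.01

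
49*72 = 3528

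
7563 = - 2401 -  - 9964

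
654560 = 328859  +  325701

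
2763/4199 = 2763/4199 = 0.66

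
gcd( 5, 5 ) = 5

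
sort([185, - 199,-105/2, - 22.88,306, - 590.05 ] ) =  [ - 590.05  ,  -  199,-105/2, -22.88, 185, 306] 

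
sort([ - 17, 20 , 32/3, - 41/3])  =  [  -  17, - 41/3, 32/3, 20 ]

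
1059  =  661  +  398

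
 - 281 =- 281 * 1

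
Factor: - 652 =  -2^2*163^1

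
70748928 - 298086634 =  - 227337706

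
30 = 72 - 42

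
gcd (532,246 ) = 2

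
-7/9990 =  - 1 + 9983/9990 =- 0.00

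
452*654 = 295608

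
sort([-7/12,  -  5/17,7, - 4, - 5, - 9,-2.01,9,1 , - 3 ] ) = [- 9, - 5,-4,- 3,  -  2.01, -7/12  , - 5/17,1,7,  9]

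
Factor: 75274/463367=2^1*61^1*751^( - 1) = 122/751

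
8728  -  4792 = 3936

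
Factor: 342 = 2^1* 3^2*19^1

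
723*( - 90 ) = -65070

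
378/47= 8  +  2/47 = 8.04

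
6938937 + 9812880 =16751817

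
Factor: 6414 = 2^1*3^1 * 1069^1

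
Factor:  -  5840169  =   - 3^1*1946723^1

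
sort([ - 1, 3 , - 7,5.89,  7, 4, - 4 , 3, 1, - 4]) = [  -  7,- 4, - 4, - 1, 1, 3,3, 4 , 5.89, 7]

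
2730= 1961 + 769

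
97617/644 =151 + 373/644  =  151.58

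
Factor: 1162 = 2^1*7^1*83^1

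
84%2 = 0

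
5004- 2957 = 2047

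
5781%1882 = 135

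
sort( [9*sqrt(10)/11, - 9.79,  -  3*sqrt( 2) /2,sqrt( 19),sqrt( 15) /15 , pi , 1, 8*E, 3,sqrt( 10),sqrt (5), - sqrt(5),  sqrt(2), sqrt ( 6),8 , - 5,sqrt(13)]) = [ - 9.79, - 5, - sqrt(5),- 3*sqrt(2)/2 , sqrt(15 )/15 , 1,sqrt ( 2), sqrt( 5 ),sqrt( 6),9*  sqrt( 10) /11 , 3,  pi,sqrt(10),sqrt(13),sqrt ( 19), 8, 8*E]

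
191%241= 191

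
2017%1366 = 651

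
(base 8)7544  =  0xf64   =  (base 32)3R4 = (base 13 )1a41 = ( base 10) 3940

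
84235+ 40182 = 124417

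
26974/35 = 770 + 24/35 = 770.69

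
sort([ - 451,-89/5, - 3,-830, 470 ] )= [ - 830, - 451, - 89/5, - 3, 470]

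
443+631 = 1074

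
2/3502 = 1/1751 = 0.00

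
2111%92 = 87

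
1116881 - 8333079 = -7216198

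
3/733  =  3/733 = 0.00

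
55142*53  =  2922526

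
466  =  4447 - 3981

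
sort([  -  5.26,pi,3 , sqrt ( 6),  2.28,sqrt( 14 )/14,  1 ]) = [-5.26,sqrt (14)/14 , 1,2.28, sqrt (6),3,pi]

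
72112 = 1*72112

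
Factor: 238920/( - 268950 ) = -2^2*5^( - 1 )*163^( - 1)*181^1 = - 724/815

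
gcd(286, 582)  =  2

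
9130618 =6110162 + 3020456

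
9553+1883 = 11436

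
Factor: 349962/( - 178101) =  -116654/59367 = - 2^1*3^(  -  1 )*7^( - 1)*11^(  -  1 )*17^1 * 47^1*73^1*257^ ( - 1)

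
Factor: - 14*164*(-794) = 2^4*7^1*41^1*397^1 = 1823024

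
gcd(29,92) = 1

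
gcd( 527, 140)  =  1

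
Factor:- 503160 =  - 2^3 * 3^1*5^1*7^1 * 599^1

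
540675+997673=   1538348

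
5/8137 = 5/8137  =  0.00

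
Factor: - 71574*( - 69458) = 2^2 * 3^1*79^1*151^1 * 34729^1= 4971386892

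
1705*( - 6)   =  -10230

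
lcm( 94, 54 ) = 2538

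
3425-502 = 2923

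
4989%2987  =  2002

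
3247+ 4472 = 7719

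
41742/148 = 20871/74 = 282.04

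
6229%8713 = 6229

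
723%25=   23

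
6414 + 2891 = 9305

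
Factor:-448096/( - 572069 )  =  2^5*11^1*19^1*67^1*572069^( - 1)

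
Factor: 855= 3^2 * 5^1*19^1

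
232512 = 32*7266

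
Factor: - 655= - 5^1*131^1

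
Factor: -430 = -2^1*5^1*43^1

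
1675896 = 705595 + 970301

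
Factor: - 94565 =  - 5^1 * 18913^1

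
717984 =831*864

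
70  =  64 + 6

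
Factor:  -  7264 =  - 2^5*227^1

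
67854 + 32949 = 100803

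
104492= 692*151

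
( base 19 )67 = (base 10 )121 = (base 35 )3g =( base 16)79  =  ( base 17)72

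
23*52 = 1196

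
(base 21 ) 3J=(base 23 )3D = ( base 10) 82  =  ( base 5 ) 312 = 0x52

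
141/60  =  2+ 7/20 =2.35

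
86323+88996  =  175319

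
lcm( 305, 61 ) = 305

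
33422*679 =22693538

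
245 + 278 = 523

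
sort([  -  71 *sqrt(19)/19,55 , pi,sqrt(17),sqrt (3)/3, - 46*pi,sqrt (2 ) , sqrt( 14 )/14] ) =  [  -  46*pi, - 71*sqrt(19)/19, sqrt(14)/14,sqrt(3)/3, sqrt( 2),pi,sqrt(17 ),55] 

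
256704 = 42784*6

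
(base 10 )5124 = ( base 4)1100010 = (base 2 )1010000000100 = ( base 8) 12004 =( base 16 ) 1404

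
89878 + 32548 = 122426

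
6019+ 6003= 12022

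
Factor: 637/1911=3^( - 1 )= 1/3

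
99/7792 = 99/7792 = 0.01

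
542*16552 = 8971184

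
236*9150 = 2159400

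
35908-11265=24643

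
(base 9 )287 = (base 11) 1AA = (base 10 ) 241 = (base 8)361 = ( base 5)1431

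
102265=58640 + 43625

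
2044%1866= 178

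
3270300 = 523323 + 2746977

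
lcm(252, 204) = 4284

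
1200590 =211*5690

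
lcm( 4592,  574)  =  4592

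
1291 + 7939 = 9230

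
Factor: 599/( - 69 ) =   -  3^(  -  1) * 23^(  -  1)*599^1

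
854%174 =158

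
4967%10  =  7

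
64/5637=64/5637= 0.01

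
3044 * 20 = 60880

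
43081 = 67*643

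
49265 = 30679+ 18586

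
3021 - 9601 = -6580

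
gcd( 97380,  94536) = 36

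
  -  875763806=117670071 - 993433877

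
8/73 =8/73 = 0.11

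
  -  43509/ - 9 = 14503/3  =  4834.33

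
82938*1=82938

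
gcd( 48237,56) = 7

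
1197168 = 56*21378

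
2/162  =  1/81= 0.01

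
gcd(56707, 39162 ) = 1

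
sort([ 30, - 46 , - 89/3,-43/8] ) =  [ -46 , - 89/3, - 43/8,30]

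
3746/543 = 3746/543=6.90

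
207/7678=207/7678 = 0.03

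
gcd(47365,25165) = 5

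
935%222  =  47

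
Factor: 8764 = 2^2*7^1*313^1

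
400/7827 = 400/7827 = 0.05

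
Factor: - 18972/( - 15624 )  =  17/14 = 2^(-1 )*7^( - 1 ) * 17^1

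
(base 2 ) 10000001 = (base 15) 89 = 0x81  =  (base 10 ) 129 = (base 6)333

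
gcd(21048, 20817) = 3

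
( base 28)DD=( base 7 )1046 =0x179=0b101111001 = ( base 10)377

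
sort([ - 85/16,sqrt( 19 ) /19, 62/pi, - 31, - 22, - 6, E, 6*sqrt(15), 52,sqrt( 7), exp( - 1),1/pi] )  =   [-31, - 22, - 6,- 85/16,sqrt(19)/19, 1/pi, exp(-1 ), sqrt( 7 ), E,62/pi,  6*sqrt(15),52 ]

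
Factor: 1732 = 2^2*433^1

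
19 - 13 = 6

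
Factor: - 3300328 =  -2^3*97^1*4253^1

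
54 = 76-22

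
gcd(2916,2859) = 3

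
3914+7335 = 11249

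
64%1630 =64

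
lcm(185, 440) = 16280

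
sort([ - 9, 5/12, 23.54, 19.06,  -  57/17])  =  [ - 9,-57/17,5/12,19.06, 23.54 ]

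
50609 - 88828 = -38219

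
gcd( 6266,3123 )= 1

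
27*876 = 23652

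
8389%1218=1081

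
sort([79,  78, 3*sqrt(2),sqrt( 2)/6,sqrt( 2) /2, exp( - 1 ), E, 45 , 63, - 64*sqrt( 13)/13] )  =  [-64*sqrt( 13)/13, sqrt(2) /6, exp( - 1), sqrt(2) /2, E,3*sqrt(2 ), 45, 63,78,79]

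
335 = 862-527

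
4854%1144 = 278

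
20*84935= 1698700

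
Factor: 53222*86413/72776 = 2^( - 2 )*11^( - 1)*13^1*23^1*89^1*827^(-1 )*86413^1=2299536343/36388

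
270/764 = 135/382 = 0.35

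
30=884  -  854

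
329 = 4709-4380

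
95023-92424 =2599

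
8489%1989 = 533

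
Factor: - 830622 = -2^1 * 3^1 * 13^1*23^1 * 463^1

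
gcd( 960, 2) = 2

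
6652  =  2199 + 4453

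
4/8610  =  2/4305 = 0.00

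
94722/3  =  31574= 31574.00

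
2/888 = 1/444 = 0.00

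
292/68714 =146/34357= 0.00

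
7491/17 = 440 + 11/17 = 440.65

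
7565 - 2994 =4571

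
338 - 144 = 194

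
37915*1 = 37915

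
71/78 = 71/78 = 0.91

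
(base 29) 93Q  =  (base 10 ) 7682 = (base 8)17002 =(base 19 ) 1256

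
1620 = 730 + 890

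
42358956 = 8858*4782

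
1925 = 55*35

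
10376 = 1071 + 9305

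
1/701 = 1/701 = 0.00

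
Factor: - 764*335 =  - 2^2 * 5^1 *67^1*191^1 = - 255940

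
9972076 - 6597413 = 3374663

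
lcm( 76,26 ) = 988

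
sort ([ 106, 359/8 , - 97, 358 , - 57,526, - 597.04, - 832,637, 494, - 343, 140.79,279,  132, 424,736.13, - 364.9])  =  [ - 832, - 597.04, - 364.9,-343 , - 97, - 57,359/8,106, 132,140.79, 279, 358,424, 494,526,637,736.13 ]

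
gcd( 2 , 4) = 2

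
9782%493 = 415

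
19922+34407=54329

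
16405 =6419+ 9986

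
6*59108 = 354648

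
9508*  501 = 4763508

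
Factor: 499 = 499^1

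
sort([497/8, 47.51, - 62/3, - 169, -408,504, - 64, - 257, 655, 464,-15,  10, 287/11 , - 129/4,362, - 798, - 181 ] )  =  [ - 798,-408,- 257, - 181, - 169, - 64, - 129/4, - 62/3,-15, 10,287/11, 47.51,497/8,  362, 464,504, 655]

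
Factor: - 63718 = -2^1*31859^1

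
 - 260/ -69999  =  260/69999 = 0.00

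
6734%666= 74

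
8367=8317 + 50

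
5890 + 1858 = 7748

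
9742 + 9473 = 19215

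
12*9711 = 116532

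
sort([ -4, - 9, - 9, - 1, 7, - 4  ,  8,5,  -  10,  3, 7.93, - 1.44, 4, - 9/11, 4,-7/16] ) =[ - 10,  -  9,-9 , - 4, - 4 , - 1.44, - 1, - 9/11, - 7/16,3, 4,4,5, 7,7.93,8 ]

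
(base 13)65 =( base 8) 123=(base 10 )83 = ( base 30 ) 2N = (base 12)6b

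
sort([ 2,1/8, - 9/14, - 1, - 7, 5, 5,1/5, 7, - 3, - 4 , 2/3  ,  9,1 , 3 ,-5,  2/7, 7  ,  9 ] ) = [ - 7, - 5, - 4, - 3,-1,-9/14, 1/8,1/5 , 2/7, 2/3 , 1,2, 3,5,5, 7, 7, 9,9 ]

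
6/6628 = 3/3314 = 0.00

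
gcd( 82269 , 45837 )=99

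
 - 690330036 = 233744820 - 924074856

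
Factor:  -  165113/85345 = - 977/505 = - 5^( - 1) * 101^( -1 )*977^1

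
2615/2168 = 1 + 447/2168=1.21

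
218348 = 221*988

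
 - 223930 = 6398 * ( - 35) 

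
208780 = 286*730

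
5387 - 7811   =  -2424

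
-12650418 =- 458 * 27621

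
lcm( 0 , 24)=0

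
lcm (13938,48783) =97566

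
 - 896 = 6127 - 7023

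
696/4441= 696/4441 =0.16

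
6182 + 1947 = 8129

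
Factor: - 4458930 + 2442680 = -2^1*5^4*1613^1=   - 2016250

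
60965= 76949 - 15984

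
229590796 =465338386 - 235747590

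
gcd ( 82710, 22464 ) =18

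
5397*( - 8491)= - 45825927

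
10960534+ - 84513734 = -73553200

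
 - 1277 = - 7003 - -5726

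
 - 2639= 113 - 2752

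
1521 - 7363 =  - 5842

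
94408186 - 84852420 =9555766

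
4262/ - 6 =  - 2131/3 = - 710.33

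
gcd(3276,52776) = 36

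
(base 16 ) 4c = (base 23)37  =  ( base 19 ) 40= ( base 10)76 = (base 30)2G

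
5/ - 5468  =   - 1 + 5463/5468 = - 0.00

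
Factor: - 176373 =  -3^2*19597^1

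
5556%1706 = 438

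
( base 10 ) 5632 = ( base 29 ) 6K6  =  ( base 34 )4TM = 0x1600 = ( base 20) e1c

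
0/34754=0 = 0.00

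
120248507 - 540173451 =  - 419924944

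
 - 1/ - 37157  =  1/37157 =0.00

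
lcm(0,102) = 0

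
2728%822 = 262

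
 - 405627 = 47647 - 453274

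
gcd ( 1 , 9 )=1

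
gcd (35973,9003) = 3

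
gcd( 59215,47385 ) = 65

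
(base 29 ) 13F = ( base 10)943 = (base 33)SJ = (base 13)577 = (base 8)1657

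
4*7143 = 28572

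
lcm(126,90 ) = 630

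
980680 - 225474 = 755206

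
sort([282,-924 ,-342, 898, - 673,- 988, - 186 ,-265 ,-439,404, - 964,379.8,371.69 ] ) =[ - 988,- 964, - 924, - 673,- 439  , - 342,-265,-186,282, 371.69, 379.8,404,898]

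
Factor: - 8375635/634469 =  - 5^1*11^(-1)*29^1*47^1*1229^1*57679^( - 1) 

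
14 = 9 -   -  5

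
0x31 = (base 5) 144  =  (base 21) 27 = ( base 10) 49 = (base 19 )2B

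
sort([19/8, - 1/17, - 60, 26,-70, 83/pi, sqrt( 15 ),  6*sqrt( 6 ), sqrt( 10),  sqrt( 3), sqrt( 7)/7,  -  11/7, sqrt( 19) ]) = [ - 70, - 60, - 11/7, - 1/17 , sqrt( 7 )/7, sqrt( 3) , 19/8, sqrt( 10), sqrt( 15 ), sqrt( 19 ), 6*sqrt (6), 26, 83/pi]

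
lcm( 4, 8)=8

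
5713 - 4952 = 761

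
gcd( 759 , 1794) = 69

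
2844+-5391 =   -  2547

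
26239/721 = 26239/721 = 36.39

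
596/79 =596/79= 7.54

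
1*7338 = 7338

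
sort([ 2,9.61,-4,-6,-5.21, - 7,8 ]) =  [-7,-6, -5.21, - 4,2,8, 9.61 ] 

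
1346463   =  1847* 729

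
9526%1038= 184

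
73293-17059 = 56234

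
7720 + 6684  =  14404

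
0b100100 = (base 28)18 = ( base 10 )36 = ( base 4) 210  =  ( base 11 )33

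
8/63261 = 8/63261 = 0.00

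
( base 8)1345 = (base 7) 2106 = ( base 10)741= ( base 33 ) MF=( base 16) 2E5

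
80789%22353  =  13730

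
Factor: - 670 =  - 2^1*5^1*67^1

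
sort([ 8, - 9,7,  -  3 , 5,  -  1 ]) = [-9, - 3, - 1,5,  7, 8]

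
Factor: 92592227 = 7^1*13^2 * 23^1*41^1* 83^1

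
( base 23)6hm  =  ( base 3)11220212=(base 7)13313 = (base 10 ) 3587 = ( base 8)7003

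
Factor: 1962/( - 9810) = -5^( - 1) = -1/5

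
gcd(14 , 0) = 14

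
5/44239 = 5/44239 = 0.00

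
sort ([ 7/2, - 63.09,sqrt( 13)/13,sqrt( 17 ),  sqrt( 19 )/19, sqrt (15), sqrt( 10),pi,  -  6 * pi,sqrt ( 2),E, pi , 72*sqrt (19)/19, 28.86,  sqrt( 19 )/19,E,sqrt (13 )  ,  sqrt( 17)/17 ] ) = [ - 63.09, - 6 * pi,sqrt (19)/19, sqrt( 19)/19,sqrt( 17)/17,  sqrt(13) /13,sqrt( 2),E, E,pi,pi,sqrt( 10),7/2,sqrt(13), sqrt(15),sqrt( 17),72*sqrt ( 19) /19,28.86 ]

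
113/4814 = 113/4814 = 0.02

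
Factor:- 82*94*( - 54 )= 2^3*3^3*41^1 * 47^1 = 416232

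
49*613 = 30037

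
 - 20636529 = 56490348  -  77126877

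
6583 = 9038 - 2455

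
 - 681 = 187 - 868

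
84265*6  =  505590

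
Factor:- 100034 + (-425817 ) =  - 525851 = - 691^1*761^1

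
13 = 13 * 1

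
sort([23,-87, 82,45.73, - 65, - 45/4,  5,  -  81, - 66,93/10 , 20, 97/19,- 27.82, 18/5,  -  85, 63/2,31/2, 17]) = [ - 87, - 85,  -  81, - 66,  -  65,  -  27.82, - 45/4,18/5,5, 97/19,93/10, 31/2,  17, 20, 23,  63/2, 45.73,82]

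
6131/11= 6131/11=557.36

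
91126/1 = 91126  =  91126.00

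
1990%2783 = 1990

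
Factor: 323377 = 323377^1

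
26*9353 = 243178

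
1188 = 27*44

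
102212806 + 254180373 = 356393179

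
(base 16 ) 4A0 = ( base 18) 3BE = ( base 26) 1je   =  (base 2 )10010100000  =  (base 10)1184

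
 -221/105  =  -3+94/105 = -2.10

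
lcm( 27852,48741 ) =194964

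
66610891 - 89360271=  - 22749380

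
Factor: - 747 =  - 3^2*83^1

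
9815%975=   65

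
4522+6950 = 11472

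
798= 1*798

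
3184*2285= 7275440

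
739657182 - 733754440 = 5902742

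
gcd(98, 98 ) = 98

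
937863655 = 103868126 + 833995529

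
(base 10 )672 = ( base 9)826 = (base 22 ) 18C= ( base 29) n5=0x2A0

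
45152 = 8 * 5644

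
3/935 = 3/935 = 0.00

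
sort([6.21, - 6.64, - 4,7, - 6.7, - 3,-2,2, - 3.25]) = [ - 6.7, - 6.64, - 4, - 3.25,-3, - 2,2  ,  6.21, 7]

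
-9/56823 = -3/18941 = - 0.00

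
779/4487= 779/4487 = 0.17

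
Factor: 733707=3^2 * 13^1*6271^1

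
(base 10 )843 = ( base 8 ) 1513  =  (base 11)6a7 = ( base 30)s3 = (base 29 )102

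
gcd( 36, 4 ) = 4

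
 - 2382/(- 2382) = 1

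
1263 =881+382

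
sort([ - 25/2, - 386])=[ - 386,-25/2] 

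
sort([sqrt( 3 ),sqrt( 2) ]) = [ sqrt(2 ),sqrt( 3)] 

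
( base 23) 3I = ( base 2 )1010111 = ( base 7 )153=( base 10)87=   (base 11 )7A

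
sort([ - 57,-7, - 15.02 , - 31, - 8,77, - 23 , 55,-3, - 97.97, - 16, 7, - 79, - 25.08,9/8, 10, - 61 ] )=[ - 97.97, - 79, - 61,-57, - 31,-25.08, - 23,-16, - 15.02, - 8, - 7 , - 3, 9/8, 7,  10, 55, 77]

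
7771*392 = 3046232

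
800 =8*100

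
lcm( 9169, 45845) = 45845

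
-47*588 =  - 27636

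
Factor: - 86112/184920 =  - 156/335 = - 2^2*3^1*5^( - 1) *13^1*67^( - 1) 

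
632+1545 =2177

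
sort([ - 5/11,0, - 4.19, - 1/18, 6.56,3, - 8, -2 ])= [ - 8, - 4.19,-2, - 5/11, - 1/18,0, 3, 6.56] 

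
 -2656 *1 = - 2656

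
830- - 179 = 1009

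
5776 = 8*722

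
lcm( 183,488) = 1464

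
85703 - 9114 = 76589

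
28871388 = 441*65468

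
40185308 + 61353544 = 101538852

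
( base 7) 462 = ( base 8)360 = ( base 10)240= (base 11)1a9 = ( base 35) 6u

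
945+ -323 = 622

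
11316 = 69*164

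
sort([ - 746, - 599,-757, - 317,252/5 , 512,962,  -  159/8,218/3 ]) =[ - 757 , - 746, - 599, -317,-159/8, 252/5, 218/3,512,962 ] 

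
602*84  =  50568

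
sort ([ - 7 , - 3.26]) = [ - 7, - 3.26 ]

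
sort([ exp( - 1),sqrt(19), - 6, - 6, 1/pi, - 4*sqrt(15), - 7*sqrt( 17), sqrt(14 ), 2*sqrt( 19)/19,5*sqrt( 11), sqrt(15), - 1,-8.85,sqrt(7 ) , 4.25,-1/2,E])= [ - 7*sqrt( 17), - 4 * sqrt( 15),  -  8.85 , - 6, - 6, - 1, - 1/2,1/pi, exp( - 1),2*sqrt( 19) /19, sqrt(  7),E, sqrt( 14 ),sqrt (15 ), 4.25, sqrt(  19), 5 * sqrt (11)]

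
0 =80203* 0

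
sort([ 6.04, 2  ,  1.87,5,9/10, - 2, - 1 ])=[ - 2, - 1,9/10,1.87, 2,5,6.04] 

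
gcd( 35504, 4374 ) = 2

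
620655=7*88665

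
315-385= - 70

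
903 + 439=1342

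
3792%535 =47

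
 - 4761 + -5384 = -10145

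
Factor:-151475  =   - 5^2*73^1*83^1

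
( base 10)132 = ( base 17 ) 7d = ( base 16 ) 84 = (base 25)57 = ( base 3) 11220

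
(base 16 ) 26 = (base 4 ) 212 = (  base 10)38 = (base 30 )18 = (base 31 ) 17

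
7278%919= 845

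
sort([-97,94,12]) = [-97 , 12,94]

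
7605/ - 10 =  - 1521/2 = - 760.50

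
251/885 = 251/885  =  0.28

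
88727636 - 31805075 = 56922561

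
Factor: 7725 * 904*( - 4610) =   -  32193474000 = - 2^4*3^1*5^3 * 103^1 * 113^1* 461^1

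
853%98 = 69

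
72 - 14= 58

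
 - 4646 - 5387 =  - 10033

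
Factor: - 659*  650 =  - 428350 = -2^1*5^2*13^1*659^1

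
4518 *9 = 40662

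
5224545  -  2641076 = 2583469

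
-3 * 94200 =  - 282600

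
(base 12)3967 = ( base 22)dc3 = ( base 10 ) 6559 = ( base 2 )1100110011111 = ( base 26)9i7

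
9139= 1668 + 7471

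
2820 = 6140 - 3320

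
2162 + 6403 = 8565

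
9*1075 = 9675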